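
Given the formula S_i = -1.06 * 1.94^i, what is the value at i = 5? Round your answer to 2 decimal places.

S_5 = -1.06 * 1.94^5 ≈ -1.06 * 27.4795 ≈ -29.13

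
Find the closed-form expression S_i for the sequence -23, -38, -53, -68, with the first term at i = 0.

Check differences: -38 - -23 = -15
-53 - -38 = -15
Common difference d = -15.
First term a = -23.
Formula: S_i = -23 - 15*i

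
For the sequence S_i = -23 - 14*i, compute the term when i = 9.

S_9 = -23 + -14*9 = -23 + -126 = -149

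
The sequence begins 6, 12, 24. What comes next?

Ratios: 12 / 6 = 2.0
This is a geometric sequence with common ratio r = 2.
Next term = 24 * 2 = 48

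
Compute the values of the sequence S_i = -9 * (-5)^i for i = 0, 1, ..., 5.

This is a geometric sequence.
i=0: S_0 = -9 * (-5)^0 = -9
i=1: S_1 = -9 * (-5)^1 = 45
i=2: S_2 = -9 * (-5)^2 = -225
i=3: S_3 = -9 * (-5)^3 = 1125
i=4: S_4 = -9 * (-5)^4 = -5625
i=5: S_5 = -9 * (-5)^5 = 28125
The first 6 terms are: [-9, 45, -225, 1125, -5625, 28125]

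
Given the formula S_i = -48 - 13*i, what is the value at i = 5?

S_5 = -48 + -13*5 = -48 + -65 = -113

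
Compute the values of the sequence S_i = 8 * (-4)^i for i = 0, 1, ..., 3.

This is a geometric sequence.
i=0: S_0 = 8 * (-4)^0 = 8
i=1: S_1 = 8 * (-4)^1 = -32
i=2: S_2 = 8 * (-4)^2 = 128
i=3: S_3 = 8 * (-4)^3 = -512
The first 4 terms are: [8, -32, 128, -512]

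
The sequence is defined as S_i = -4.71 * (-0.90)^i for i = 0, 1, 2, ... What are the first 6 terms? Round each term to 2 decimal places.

This is a geometric sequence.
i=0: S_0 = -4.71 * (-0.9)^0 = -4.71
i=1: S_1 = -4.71 * (-0.9)^1 ≈ 4.24
i=2: S_2 = -4.71 * (-0.9)^2 ≈ -3.82
i=3: S_3 = -4.71 * (-0.9)^3 ≈ 3.43
i=4: S_4 = -4.71 * (-0.9)^4 ≈ -3.09
i=5: S_5 = -4.71 * (-0.9)^5 ≈ 2.78
The first 6 terms are: [-4.71, 4.24, -3.82, 3.43, -3.09, 2.78]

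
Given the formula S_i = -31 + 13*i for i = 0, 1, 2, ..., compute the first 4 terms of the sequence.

This is an arithmetic sequence.
i=0: S_0 = -31 + 13*0 = -31
i=1: S_1 = -31 + 13*1 = -18
i=2: S_2 = -31 + 13*2 = -5
i=3: S_3 = -31 + 13*3 = 8
The first 4 terms are: [-31, -18, -5, 8]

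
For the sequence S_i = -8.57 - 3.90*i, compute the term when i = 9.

S_9 = -8.57 + -3.9*9 = -8.57 + -35.1 = -43.67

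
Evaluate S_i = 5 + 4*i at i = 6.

S_6 = 5 + 4*6 = 5 + 24 = 29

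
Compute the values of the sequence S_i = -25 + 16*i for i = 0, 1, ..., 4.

This is an arithmetic sequence.
i=0: S_0 = -25 + 16*0 = -25
i=1: S_1 = -25 + 16*1 = -9
i=2: S_2 = -25 + 16*2 = 7
i=3: S_3 = -25 + 16*3 = 23
i=4: S_4 = -25 + 16*4 = 39
The first 5 terms are: [-25, -9, 7, 23, 39]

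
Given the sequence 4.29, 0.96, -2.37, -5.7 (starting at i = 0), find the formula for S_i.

Check differences: 0.96 - 4.29 = -3.33
-2.37 - 0.96 = -3.33
Common difference d = -3.33.
First term a = 4.29.
Formula: S_i = 4.29 - 3.33*i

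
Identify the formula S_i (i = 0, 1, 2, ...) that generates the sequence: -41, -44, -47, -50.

Check differences: -44 - -41 = -3
-47 - -44 = -3
Common difference d = -3.
First term a = -41.
Formula: S_i = -41 - 3*i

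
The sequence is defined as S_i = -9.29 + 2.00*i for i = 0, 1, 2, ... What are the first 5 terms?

This is an arithmetic sequence.
i=0: S_0 = -9.29 + 2.0*0 = -9.29
i=1: S_1 = -9.29 + 2.0*1 = -7.29
i=2: S_2 = -9.29 + 2.0*2 = -5.29
i=3: S_3 = -9.29 + 2.0*3 = -3.29
i=4: S_4 = -9.29 + 2.0*4 = -1.29
The first 5 terms are: [-9.29, -7.29, -5.29, -3.29, -1.29]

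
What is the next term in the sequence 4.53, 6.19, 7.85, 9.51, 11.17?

Differences: 6.19 - 4.53 = 1.66
This is an arithmetic sequence with common difference d = 1.66.
Next term = 11.17 + 1.66 = 12.83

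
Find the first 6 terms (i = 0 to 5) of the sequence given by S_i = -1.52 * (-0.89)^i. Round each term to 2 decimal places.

This is a geometric sequence.
i=0: S_0 = -1.52 * (-0.89)^0 = -1.52
i=1: S_1 = -1.52 * (-0.89)^1 ≈ 1.35
i=2: S_2 = -1.52 * (-0.89)^2 ≈ -1.2
i=3: S_3 = -1.52 * (-0.89)^3 ≈ 1.07
i=4: S_4 = -1.52 * (-0.89)^4 ≈ -0.95
i=5: S_5 = -1.52 * (-0.89)^5 ≈ 0.85
The first 6 terms are: [-1.52, 1.35, -1.2, 1.07, -0.95, 0.85]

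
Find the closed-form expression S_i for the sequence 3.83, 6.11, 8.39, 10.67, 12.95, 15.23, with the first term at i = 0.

Check differences: 6.11 - 3.83 = 2.28
8.39 - 6.11 = 2.28
Common difference d = 2.28.
First term a = 3.83.
Formula: S_i = 3.83 + 2.28*i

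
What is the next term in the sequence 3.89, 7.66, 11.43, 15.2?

Differences: 7.66 - 3.89 = 3.77
This is an arithmetic sequence with common difference d = 3.77.
Next term = 15.2 + 3.77 = 18.97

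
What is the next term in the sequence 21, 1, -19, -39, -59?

Differences: 1 - 21 = -20
This is an arithmetic sequence with common difference d = -20.
Next term = -59 + -20 = -79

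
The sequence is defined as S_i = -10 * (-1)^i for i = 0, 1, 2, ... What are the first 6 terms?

This is a geometric sequence.
i=0: S_0 = -10 * (-1)^0 = -10
i=1: S_1 = -10 * (-1)^1 = 10
i=2: S_2 = -10 * (-1)^2 = -10
i=3: S_3 = -10 * (-1)^3 = 10
i=4: S_4 = -10 * (-1)^4 = -10
i=5: S_5 = -10 * (-1)^5 = 10
The first 6 terms are: [-10, 10, -10, 10, -10, 10]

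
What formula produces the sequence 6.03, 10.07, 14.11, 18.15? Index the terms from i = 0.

Check differences: 10.07 - 6.03 = 4.04
14.11 - 10.07 = 4.04
Common difference d = 4.04.
First term a = 6.03.
Formula: S_i = 6.03 + 4.04*i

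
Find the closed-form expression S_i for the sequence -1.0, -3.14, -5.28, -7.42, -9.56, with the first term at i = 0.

Check differences: -3.14 - -1.0 = -2.14
-5.28 - -3.14 = -2.14
Common difference d = -2.14.
First term a = -1.0.
Formula: S_i = -1.00 - 2.14*i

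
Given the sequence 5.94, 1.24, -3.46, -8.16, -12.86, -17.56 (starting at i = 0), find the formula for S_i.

Check differences: 1.24 - 5.94 = -4.7
-3.46 - 1.24 = -4.7
Common difference d = -4.7.
First term a = 5.94.
Formula: S_i = 5.94 - 4.70*i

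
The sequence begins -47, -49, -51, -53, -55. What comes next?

Differences: -49 - -47 = -2
This is an arithmetic sequence with common difference d = -2.
Next term = -55 + -2 = -57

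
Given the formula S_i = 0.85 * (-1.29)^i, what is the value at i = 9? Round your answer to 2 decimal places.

S_9 = 0.85 * (-1.29)^9 ≈ 0.85 * -9.8925 ≈ -8.41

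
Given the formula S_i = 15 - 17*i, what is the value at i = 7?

S_7 = 15 + -17*7 = 15 + -119 = -104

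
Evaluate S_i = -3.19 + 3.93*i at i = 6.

S_6 = -3.19 + 3.93*6 = -3.19 + 23.58 = 20.39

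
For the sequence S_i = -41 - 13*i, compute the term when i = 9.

S_9 = -41 + -13*9 = -41 + -117 = -158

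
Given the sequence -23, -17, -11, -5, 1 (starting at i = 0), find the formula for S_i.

Check differences: -17 - -23 = 6
-11 - -17 = 6
Common difference d = 6.
First term a = -23.
Formula: S_i = -23 + 6*i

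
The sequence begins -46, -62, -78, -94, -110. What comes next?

Differences: -62 - -46 = -16
This is an arithmetic sequence with common difference d = -16.
Next term = -110 + -16 = -126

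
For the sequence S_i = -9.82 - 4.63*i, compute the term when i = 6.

S_6 = -9.82 + -4.63*6 = -9.82 + -27.78 = -37.6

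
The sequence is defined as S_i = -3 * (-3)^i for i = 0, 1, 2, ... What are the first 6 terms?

This is a geometric sequence.
i=0: S_0 = -3 * (-3)^0 = -3
i=1: S_1 = -3 * (-3)^1 = 9
i=2: S_2 = -3 * (-3)^2 = -27
i=3: S_3 = -3 * (-3)^3 = 81
i=4: S_4 = -3 * (-3)^4 = -243
i=5: S_5 = -3 * (-3)^5 = 729
The first 6 terms are: [-3, 9, -27, 81, -243, 729]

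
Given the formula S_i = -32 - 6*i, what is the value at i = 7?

S_7 = -32 + -6*7 = -32 + -42 = -74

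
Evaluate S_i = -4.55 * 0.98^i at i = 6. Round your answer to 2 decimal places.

S_6 = -4.55 * 0.98^6 ≈ -4.55 * 0.8858 ≈ -4.03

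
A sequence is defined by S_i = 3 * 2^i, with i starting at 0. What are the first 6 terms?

This is a geometric sequence.
i=0: S_0 = 3 * 2^0 = 3
i=1: S_1 = 3 * 2^1 = 6
i=2: S_2 = 3 * 2^2 = 12
i=3: S_3 = 3 * 2^3 = 24
i=4: S_4 = 3 * 2^4 = 48
i=5: S_5 = 3 * 2^5 = 96
The first 6 terms are: [3, 6, 12, 24, 48, 96]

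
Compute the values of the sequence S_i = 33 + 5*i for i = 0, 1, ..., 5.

This is an arithmetic sequence.
i=0: S_0 = 33 + 5*0 = 33
i=1: S_1 = 33 + 5*1 = 38
i=2: S_2 = 33 + 5*2 = 43
i=3: S_3 = 33 + 5*3 = 48
i=4: S_4 = 33 + 5*4 = 53
i=5: S_5 = 33 + 5*5 = 58
The first 6 terms are: [33, 38, 43, 48, 53, 58]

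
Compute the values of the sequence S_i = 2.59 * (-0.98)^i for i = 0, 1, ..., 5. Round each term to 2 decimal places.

This is a geometric sequence.
i=0: S_0 = 2.59 * (-0.98)^0 = 2.59
i=1: S_1 = 2.59 * (-0.98)^1 ≈ -2.54
i=2: S_2 = 2.59 * (-0.98)^2 ≈ 2.49
i=3: S_3 = 2.59 * (-0.98)^3 ≈ -2.44
i=4: S_4 = 2.59 * (-0.98)^4 ≈ 2.39
i=5: S_5 = 2.59 * (-0.98)^5 ≈ -2.34
The first 6 terms are: [2.59, -2.54, 2.49, -2.44, 2.39, -2.34]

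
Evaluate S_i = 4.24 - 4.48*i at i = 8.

S_8 = 4.24 + -4.48*8 = 4.24 + -35.84 = -31.6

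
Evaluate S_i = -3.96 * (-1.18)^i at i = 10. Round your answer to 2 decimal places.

S_10 = -3.96 * (-1.18)^10 ≈ -3.96 * 5.2338 ≈ -20.73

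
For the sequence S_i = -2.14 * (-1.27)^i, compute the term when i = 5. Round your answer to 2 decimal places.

S_5 = -2.14 * (-1.27)^5 ≈ -2.14 * -3.3038 ≈ 7.07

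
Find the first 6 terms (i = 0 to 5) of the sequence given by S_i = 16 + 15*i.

This is an arithmetic sequence.
i=0: S_0 = 16 + 15*0 = 16
i=1: S_1 = 16 + 15*1 = 31
i=2: S_2 = 16 + 15*2 = 46
i=3: S_3 = 16 + 15*3 = 61
i=4: S_4 = 16 + 15*4 = 76
i=5: S_5 = 16 + 15*5 = 91
The first 6 terms are: [16, 31, 46, 61, 76, 91]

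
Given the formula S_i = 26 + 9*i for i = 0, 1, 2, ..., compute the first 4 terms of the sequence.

This is an arithmetic sequence.
i=0: S_0 = 26 + 9*0 = 26
i=1: S_1 = 26 + 9*1 = 35
i=2: S_2 = 26 + 9*2 = 44
i=3: S_3 = 26 + 9*3 = 53
The first 4 terms are: [26, 35, 44, 53]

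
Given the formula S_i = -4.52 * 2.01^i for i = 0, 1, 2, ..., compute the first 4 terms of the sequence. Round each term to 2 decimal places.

This is a geometric sequence.
i=0: S_0 = -4.52 * 2.01^0 = -4.52
i=1: S_1 = -4.52 * 2.01^1 ≈ -9.09
i=2: S_2 = -4.52 * 2.01^2 ≈ -18.26
i=3: S_3 = -4.52 * 2.01^3 ≈ -36.71
The first 4 terms are: [-4.52, -9.09, -18.26, -36.71]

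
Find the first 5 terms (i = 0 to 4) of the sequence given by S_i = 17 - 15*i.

This is an arithmetic sequence.
i=0: S_0 = 17 + -15*0 = 17
i=1: S_1 = 17 + -15*1 = 2
i=2: S_2 = 17 + -15*2 = -13
i=3: S_3 = 17 + -15*3 = -28
i=4: S_4 = 17 + -15*4 = -43
The first 5 terms are: [17, 2, -13, -28, -43]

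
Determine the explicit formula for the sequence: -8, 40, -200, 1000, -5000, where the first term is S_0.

Check ratios: 40 / -8 = -5.0
Common ratio r = -5.
First term a = -8.
Formula: S_i = -8 * (-5)^i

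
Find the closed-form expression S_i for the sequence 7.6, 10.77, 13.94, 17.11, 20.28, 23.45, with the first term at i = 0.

Check differences: 10.77 - 7.6 = 3.17
13.94 - 10.77 = 3.17
Common difference d = 3.17.
First term a = 7.6.
Formula: S_i = 7.60 + 3.17*i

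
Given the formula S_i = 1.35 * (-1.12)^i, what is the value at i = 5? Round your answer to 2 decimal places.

S_5 = 1.35 * (-1.12)^5 ≈ 1.35 * -1.7623 ≈ -2.38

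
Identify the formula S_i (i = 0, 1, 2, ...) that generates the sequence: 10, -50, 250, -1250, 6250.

Check ratios: -50 / 10 = -5.0
Common ratio r = -5.
First term a = 10.
Formula: S_i = 10 * (-5)^i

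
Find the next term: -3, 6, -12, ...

Ratios: 6 / -3 = -2.0
This is a geometric sequence with common ratio r = -2.
Next term = -12 * -2 = 24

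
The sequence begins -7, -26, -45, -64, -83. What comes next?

Differences: -26 - -7 = -19
This is an arithmetic sequence with common difference d = -19.
Next term = -83 + -19 = -102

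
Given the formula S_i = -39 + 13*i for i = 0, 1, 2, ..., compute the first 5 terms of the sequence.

This is an arithmetic sequence.
i=0: S_0 = -39 + 13*0 = -39
i=1: S_1 = -39 + 13*1 = -26
i=2: S_2 = -39 + 13*2 = -13
i=3: S_3 = -39 + 13*3 = 0
i=4: S_4 = -39 + 13*4 = 13
The first 5 terms are: [-39, -26, -13, 0, 13]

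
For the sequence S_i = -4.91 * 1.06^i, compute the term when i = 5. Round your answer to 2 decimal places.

S_5 = -4.91 * 1.06^5 ≈ -4.91 * 1.3382 ≈ -6.57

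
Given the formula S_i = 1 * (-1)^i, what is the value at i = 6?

S_6 = 1 * (-1)^6 = 1 * 1 = 1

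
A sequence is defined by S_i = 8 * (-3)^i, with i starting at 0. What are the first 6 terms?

This is a geometric sequence.
i=0: S_0 = 8 * (-3)^0 = 8
i=1: S_1 = 8 * (-3)^1 = -24
i=2: S_2 = 8 * (-3)^2 = 72
i=3: S_3 = 8 * (-3)^3 = -216
i=4: S_4 = 8 * (-3)^4 = 648
i=5: S_5 = 8 * (-3)^5 = -1944
The first 6 terms are: [8, -24, 72, -216, 648, -1944]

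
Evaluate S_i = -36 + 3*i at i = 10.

S_10 = -36 + 3*10 = -36 + 30 = -6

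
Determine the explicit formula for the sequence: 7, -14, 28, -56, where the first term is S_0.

Check ratios: -14 / 7 = -2.0
Common ratio r = -2.
First term a = 7.
Formula: S_i = 7 * (-2)^i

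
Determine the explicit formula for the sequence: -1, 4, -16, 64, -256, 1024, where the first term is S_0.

Check ratios: 4 / -1 = -4.0
Common ratio r = -4.
First term a = -1.
Formula: S_i = -1 * (-4)^i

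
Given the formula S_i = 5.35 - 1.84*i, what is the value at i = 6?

S_6 = 5.35 + -1.84*6 = 5.35 + -11.04 = -5.69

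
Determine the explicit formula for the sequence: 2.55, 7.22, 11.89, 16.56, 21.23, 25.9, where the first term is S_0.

Check differences: 7.22 - 2.55 = 4.67
11.89 - 7.22 = 4.67
Common difference d = 4.67.
First term a = 2.55.
Formula: S_i = 2.55 + 4.67*i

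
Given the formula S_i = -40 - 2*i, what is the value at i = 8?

S_8 = -40 + -2*8 = -40 + -16 = -56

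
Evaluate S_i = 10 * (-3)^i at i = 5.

S_5 = 10 * (-3)^5 = 10 * -243 = -2430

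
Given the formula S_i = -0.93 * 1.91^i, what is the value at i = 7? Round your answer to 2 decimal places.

S_7 = -0.93 * 1.91^7 ≈ -0.93 * 92.7328 ≈ -86.24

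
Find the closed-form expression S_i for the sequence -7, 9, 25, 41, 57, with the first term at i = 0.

Check differences: 9 - -7 = 16
25 - 9 = 16
Common difference d = 16.
First term a = -7.
Formula: S_i = -7 + 16*i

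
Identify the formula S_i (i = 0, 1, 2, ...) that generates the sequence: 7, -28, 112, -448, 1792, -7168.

Check ratios: -28 / 7 = -4.0
Common ratio r = -4.
First term a = 7.
Formula: S_i = 7 * (-4)^i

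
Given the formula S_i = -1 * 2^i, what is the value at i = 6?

S_6 = -1 * 2^6 = -1 * 64 = -64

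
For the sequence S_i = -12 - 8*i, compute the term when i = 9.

S_9 = -12 + -8*9 = -12 + -72 = -84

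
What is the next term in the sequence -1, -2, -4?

Ratios: -2 / -1 = 2.0
This is a geometric sequence with common ratio r = 2.
Next term = -4 * 2 = -8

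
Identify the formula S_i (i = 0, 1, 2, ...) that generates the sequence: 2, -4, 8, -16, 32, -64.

Check ratios: -4 / 2 = -2.0
Common ratio r = -2.
First term a = 2.
Formula: S_i = 2 * (-2)^i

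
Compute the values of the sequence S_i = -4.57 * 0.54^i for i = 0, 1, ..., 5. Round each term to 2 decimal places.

This is a geometric sequence.
i=0: S_0 = -4.57 * 0.54^0 = -4.57
i=1: S_1 = -4.57 * 0.54^1 ≈ -2.47
i=2: S_2 = -4.57 * 0.54^2 ≈ -1.33
i=3: S_3 = -4.57 * 0.54^3 ≈ -0.72
i=4: S_4 = -4.57 * 0.54^4 ≈ -0.39
i=5: S_5 = -4.57 * 0.54^5 ≈ -0.21
The first 6 terms are: [-4.57, -2.47, -1.33, -0.72, -0.39, -0.21]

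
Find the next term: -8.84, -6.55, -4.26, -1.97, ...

Differences: -6.55 - -8.84 = 2.29
This is an arithmetic sequence with common difference d = 2.29.
Next term = -1.97 + 2.29 = 0.32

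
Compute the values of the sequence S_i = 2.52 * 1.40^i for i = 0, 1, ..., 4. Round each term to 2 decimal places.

This is a geometric sequence.
i=0: S_0 = 2.52 * 1.4^0 = 2.52
i=1: S_1 = 2.52 * 1.4^1 ≈ 3.53
i=2: S_2 = 2.52 * 1.4^2 ≈ 4.94
i=3: S_3 = 2.52 * 1.4^3 ≈ 6.91
i=4: S_4 = 2.52 * 1.4^4 ≈ 9.68
The first 5 terms are: [2.52, 3.53, 4.94, 6.91, 9.68]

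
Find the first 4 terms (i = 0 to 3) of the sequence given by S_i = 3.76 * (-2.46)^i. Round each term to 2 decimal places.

This is a geometric sequence.
i=0: S_0 = 3.76 * (-2.46)^0 = 3.76
i=1: S_1 = 3.76 * (-2.46)^1 ≈ -9.25
i=2: S_2 = 3.76 * (-2.46)^2 ≈ 22.75
i=3: S_3 = 3.76 * (-2.46)^3 ≈ -55.97
The first 4 terms are: [3.76, -9.25, 22.75, -55.97]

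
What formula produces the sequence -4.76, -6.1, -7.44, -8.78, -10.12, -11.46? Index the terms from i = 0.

Check differences: -6.1 - -4.76 = -1.34
-7.44 - -6.1 = -1.34
Common difference d = -1.34.
First term a = -4.76.
Formula: S_i = -4.76 - 1.34*i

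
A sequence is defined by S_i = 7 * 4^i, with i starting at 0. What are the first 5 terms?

This is a geometric sequence.
i=0: S_0 = 7 * 4^0 = 7
i=1: S_1 = 7 * 4^1 = 28
i=2: S_2 = 7 * 4^2 = 112
i=3: S_3 = 7 * 4^3 = 448
i=4: S_4 = 7 * 4^4 = 1792
The first 5 terms are: [7, 28, 112, 448, 1792]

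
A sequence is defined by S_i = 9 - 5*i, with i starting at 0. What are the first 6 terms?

This is an arithmetic sequence.
i=0: S_0 = 9 + -5*0 = 9
i=1: S_1 = 9 + -5*1 = 4
i=2: S_2 = 9 + -5*2 = -1
i=3: S_3 = 9 + -5*3 = -6
i=4: S_4 = 9 + -5*4 = -11
i=5: S_5 = 9 + -5*5 = -16
The first 6 terms are: [9, 4, -1, -6, -11, -16]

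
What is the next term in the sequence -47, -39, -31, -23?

Differences: -39 - -47 = 8
This is an arithmetic sequence with common difference d = 8.
Next term = -23 + 8 = -15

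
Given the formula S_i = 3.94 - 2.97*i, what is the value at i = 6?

S_6 = 3.94 + -2.97*6 = 3.94 + -17.82 = -13.88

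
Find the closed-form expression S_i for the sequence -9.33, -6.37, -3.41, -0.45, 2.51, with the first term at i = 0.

Check differences: -6.37 - -9.33 = 2.96
-3.41 - -6.37 = 2.96
Common difference d = 2.96.
First term a = -9.33.
Formula: S_i = -9.33 + 2.96*i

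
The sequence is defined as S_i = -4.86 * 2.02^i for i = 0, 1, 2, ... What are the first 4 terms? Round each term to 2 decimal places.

This is a geometric sequence.
i=0: S_0 = -4.86 * 2.02^0 = -4.86
i=1: S_1 = -4.86 * 2.02^1 ≈ -9.82
i=2: S_2 = -4.86 * 2.02^2 ≈ -19.83
i=3: S_3 = -4.86 * 2.02^3 ≈ -40.06
The first 4 terms are: [-4.86, -9.82, -19.83, -40.06]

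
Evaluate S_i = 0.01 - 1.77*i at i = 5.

S_5 = 0.01 + -1.77*5 = 0.01 + -8.85 = -8.84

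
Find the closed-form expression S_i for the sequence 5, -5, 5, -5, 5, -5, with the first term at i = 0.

Check ratios: -5 / 5 = -1.0
Common ratio r = -1.
First term a = 5.
Formula: S_i = 5 * (-1)^i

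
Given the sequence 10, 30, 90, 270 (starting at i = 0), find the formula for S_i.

Check ratios: 30 / 10 = 3.0
Common ratio r = 3.
First term a = 10.
Formula: S_i = 10 * 3^i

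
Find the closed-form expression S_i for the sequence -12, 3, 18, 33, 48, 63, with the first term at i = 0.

Check differences: 3 - -12 = 15
18 - 3 = 15
Common difference d = 15.
First term a = -12.
Formula: S_i = -12 + 15*i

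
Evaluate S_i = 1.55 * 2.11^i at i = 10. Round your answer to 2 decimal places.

S_10 = 1.55 * 2.11^10 ≈ 1.55 * 1749.1399 ≈ 2711.17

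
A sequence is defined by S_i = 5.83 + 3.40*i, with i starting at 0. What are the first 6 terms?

This is an arithmetic sequence.
i=0: S_0 = 5.83 + 3.4*0 = 5.83
i=1: S_1 = 5.83 + 3.4*1 = 9.23
i=2: S_2 = 5.83 + 3.4*2 = 12.63
i=3: S_3 = 5.83 + 3.4*3 = 16.03
i=4: S_4 = 5.83 + 3.4*4 = 19.43
i=5: S_5 = 5.83 + 3.4*5 = 22.83
The first 6 terms are: [5.83, 9.23, 12.63, 16.03, 19.43, 22.83]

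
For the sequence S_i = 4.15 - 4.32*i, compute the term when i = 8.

S_8 = 4.15 + -4.32*8 = 4.15 + -34.56 = -30.41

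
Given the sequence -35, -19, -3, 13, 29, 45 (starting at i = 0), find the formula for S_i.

Check differences: -19 - -35 = 16
-3 - -19 = 16
Common difference d = 16.
First term a = -35.
Formula: S_i = -35 + 16*i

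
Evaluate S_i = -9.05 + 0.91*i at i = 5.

S_5 = -9.05 + 0.91*5 = -9.05 + 4.55 = -4.5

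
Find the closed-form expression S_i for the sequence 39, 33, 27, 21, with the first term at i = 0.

Check differences: 33 - 39 = -6
27 - 33 = -6
Common difference d = -6.
First term a = 39.
Formula: S_i = 39 - 6*i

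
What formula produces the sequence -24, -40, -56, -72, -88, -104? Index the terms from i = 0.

Check differences: -40 - -24 = -16
-56 - -40 = -16
Common difference d = -16.
First term a = -24.
Formula: S_i = -24 - 16*i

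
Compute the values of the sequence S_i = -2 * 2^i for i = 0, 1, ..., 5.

This is a geometric sequence.
i=0: S_0 = -2 * 2^0 = -2
i=1: S_1 = -2 * 2^1 = -4
i=2: S_2 = -2 * 2^2 = -8
i=3: S_3 = -2 * 2^3 = -16
i=4: S_4 = -2 * 2^4 = -32
i=5: S_5 = -2 * 2^5 = -64
The first 6 terms are: [-2, -4, -8, -16, -32, -64]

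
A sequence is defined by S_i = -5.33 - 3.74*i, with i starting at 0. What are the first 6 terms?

This is an arithmetic sequence.
i=0: S_0 = -5.33 + -3.74*0 = -5.33
i=1: S_1 = -5.33 + -3.74*1 = -9.07
i=2: S_2 = -5.33 + -3.74*2 = -12.81
i=3: S_3 = -5.33 + -3.74*3 = -16.55
i=4: S_4 = -5.33 + -3.74*4 = -20.29
i=5: S_5 = -5.33 + -3.74*5 = -24.03
The first 6 terms are: [-5.33, -9.07, -12.81, -16.55, -20.29, -24.03]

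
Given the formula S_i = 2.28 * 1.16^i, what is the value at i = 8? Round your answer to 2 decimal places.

S_8 = 2.28 * 1.16^8 ≈ 2.28 * 3.2784 ≈ 7.47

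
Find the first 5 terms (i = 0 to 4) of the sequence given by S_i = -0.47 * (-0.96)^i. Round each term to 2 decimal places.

This is a geometric sequence.
i=0: S_0 = -0.47 * (-0.96)^0 = -0.47
i=1: S_1 = -0.47 * (-0.96)^1 ≈ 0.45
i=2: S_2 = -0.47 * (-0.96)^2 ≈ -0.43
i=3: S_3 = -0.47 * (-0.96)^3 ≈ 0.42
i=4: S_4 = -0.47 * (-0.96)^4 ≈ -0.4
The first 5 terms are: [-0.47, 0.45, -0.43, 0.42, -0.4]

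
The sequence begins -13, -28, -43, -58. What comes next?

Differences: -28 - -13 = -15
This is an arithmetic sequence with common difference d = -15.
Next term = -58 + -15 = -73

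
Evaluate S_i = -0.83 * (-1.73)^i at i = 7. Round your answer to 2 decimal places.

S_7 = -0.83 * (-1.73)^7 ≈ -0.83 * -46.3791 ≈ 38.49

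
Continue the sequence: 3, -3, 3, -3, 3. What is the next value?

Ratios: -3 / 3 = -1.0
This is a geometric sequence with common ratio r = -1.
Next term = 3 * -1 = -3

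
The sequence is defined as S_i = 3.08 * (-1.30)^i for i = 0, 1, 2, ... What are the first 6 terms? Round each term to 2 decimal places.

This is a geometric sequence.
i=0: S_0 = 3.08 * (-1.3)^0 = 3.08
i=1: S_1 = 3.08 * (-1.3)^1 ≈ -4.0
i=2: S_2 = 3.08 * (-1.3)^2 ≈ 5.21
i=3: S_3 = 3.08 * (-1.3)^3 ≈ -6.77
i=4: S_4 = 3.08 * (-1.3)^4 ≈ 8.8
i=5: S_5 = 3.08 * (-1.3)^5 ≈ -11.44
The first 6 terms are: [3.08, -4.0, 5.21, -6.77, 8.8, -11.44]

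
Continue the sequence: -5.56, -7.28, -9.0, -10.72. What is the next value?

Differences: -7.28 - -5.56 = -1.72
This is an arithmetic sequence with common difference d = -1.72.
Next term = -10.72 + -1.72 = -12.44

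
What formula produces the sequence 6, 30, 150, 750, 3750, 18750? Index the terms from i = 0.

Check ratios: 30 / 6 = 5.0
Common ratio r = 5.
First term a = 6.
Formula: S_i = 6 * 5^i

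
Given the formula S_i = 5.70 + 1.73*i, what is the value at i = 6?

S_6 = 5.7 + 1.73*6 = 5.7 + 10.38 = 16.08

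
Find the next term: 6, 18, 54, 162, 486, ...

Ratios: 18 / 6 = 3.0
This is a geometric sequence with common ratio r = 3.
Next term = 486 * 3 = 1458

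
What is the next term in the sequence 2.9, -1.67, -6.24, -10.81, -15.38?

Differences: -1.67 - 2.9 = -4.57
This is an arithmetic sequence with common difference d = -4.57.
Next term = -15.38 + -4.57 = -19.95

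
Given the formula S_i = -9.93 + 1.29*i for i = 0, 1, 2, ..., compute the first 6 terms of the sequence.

This is an arithmetic sequence.
i=0: S_0 = -9.93 + 1.29*0 = -9.93
i=1: S_1 = -9.93 + 1.29*1 = -8.64
i=2: S_2 = -9.93 + 1.29*2 = -7.35
i=3: S_3 = -9.93 + 1.29*3 = -6.06
i=4: S_4 = -9.93 + 1.29*4 = -4.77
i=5: S_5 = -9.93 + 1.29*5 = -3.48
The first 6 terms are: [-9.93, -8.64, -7.35, -6.06, -4.77, -3.48]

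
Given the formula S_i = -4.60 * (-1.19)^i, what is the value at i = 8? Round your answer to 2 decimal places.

S_8 = -4.6 * (-1.19)^8 ≈ -4.6 * 4.0214 ≈ -18.5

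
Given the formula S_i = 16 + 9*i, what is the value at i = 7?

S_7 = 16 + 9*7 = 16 + 63 = 79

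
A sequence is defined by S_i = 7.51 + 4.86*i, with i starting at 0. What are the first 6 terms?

This is an arithmetic sequence.
i=0: S_0 = 7.51 + 4.86*0 = 7.51
i=1: S_1 = 7.51 + 4.86*1 = 12.37
i=2: S_2 = 7.51 + 4.86*2 = 17.23
i=3: S_3 = 7.51 + 4.86*3 = 22.09
i=4: S_4 = 7.51 + 4.86*4 = 26.95
i=5: S_5 = 7.51 + 4.86*5 = 31.81
The first 6 terms are: [7.51, 12.37, 17.23, 22.09, 26.95, 31.81]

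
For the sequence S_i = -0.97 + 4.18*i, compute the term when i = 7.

S_7 = -0.97 + 4.18*7 = -0.97 + 29.26 = 28.29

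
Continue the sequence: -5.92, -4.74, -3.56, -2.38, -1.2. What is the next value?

Differences: -4.74 - -5.92 = 1.18
This is an arithmetic sequence with common difference d = 1.18.
Next term = -1.2 + 1.18 = -0.02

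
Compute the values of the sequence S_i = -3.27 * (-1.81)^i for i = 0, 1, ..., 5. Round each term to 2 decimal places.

This is a geometric sequence.
i=0: S_0 = -3.27 * (-1.81)^0 = -3.27
i=1: S_1 = -3.27 * (-1.81)^1 ≈ 5.92
i=2: S_2 = -3.27 * (-1.81)^2 ≈ -10.71
i=3: S_3 = -3.27 * (-1.81)^3 ≈ 19.39
i=4: S_4 = -3.27 * (-1.81)^4 ≈ -35.1
i=5: S_5 = -3.27 * (-1.81)^5 ≈ 63.52
The first 6 terms are: [-3.27, 5.92, -10.71, 19.39, -35.1, 63.52]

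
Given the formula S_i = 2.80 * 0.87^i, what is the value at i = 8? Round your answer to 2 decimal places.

S_8 = 2.8 * 0.87^8 ≈ 2.8 * 0.3282 ≈ 0.92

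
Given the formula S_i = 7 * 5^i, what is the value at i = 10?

S_10 = 7 * 5^10 = 7 * 9765625 = 68359375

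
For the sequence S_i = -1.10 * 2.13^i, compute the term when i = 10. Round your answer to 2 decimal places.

S_10 = -1.1 * 2.13^10 ≈ -1.1 * 1922.1888 ≈ -2114.41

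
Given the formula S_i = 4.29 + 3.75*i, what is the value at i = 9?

S_9 = 4.29 + 3.75*9 = 4.29 + 33.75 = 38.04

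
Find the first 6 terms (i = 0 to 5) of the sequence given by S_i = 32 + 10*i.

This is an arithmetic sequence.
i=0: S_0 = 32 + 10*0 = 32
i=1: S_1 = 32 + 10*1 = 42
i=2: S_2 = 32 + 10*2 = 52
i=3: S_3 = 32 + 10*3 = 62
i=4: S_4 = 32 + 10*4 = 72
i=5: S_5 = 32 + 10*5 = 82
The first 6 terms are: [32, 42, 52, 62, 72, 82]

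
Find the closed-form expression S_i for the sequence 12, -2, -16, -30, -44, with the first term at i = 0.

Check differences: -2 - 12 = -14
-16 - -2 = -14
Common difference d = -14.
First term a = 12.
Formula: S_i = 12 - 14*i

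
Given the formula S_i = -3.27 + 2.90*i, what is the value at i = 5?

S_5 = -3.27 + 2.9*5 = -3.27 + 14.5 = 11.23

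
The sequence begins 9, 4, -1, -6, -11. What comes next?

Differences: 4 - 9 = -5
This is an arithmetic sequence with common difference d = -5.
Next term = -11 + -5 = -16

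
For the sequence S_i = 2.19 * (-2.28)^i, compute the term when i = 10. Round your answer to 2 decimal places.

S_10 = 2.19 * (-2.28)^10 ≈ 2.19 * 3796.1946 ≈ 8313.67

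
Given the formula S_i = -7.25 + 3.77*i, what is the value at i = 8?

S_8 = -7.25 + 3.77*8 = -7.25 + 30.16 = 22.91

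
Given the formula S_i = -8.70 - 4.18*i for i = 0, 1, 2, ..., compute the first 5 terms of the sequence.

This is an arithmetic sequence.
i=0: S_0 = -8.7 + -4.18*0 = -8.7
i=1: S_1 = -8.7 + -4.18*1 = -12.88
i=2: S_2 = -8.7 + -4.18*2 = -17.06
i=3: S_3 = -8.7 + -4.18*3 = -21.24
i=4: S_4 = -8.7 + -4.18*4 = -25.42
The first 5 terms are: [-8.7, -12.88, -17.06, -21.24, -25.42]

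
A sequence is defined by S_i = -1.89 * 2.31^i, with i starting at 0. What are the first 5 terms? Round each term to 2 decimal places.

This is a geometric sequence.
i=0: S_0 = -1.89 * 2.31^0 = -1.89
i=1: S_1 = -1.89 * 2.31^1 ≈ -4.37
i=2: S_2 = -1.89 * 2.31^2 ≈ -10.09
i=3: S_3 = -1.89 * 2.31^3 ≈ -23.3
i=4: S_4 = -1.89 * 2.31^4 ≈ -53.82
The first 5 terms are: [-1.89, -4.37, -10.09, -23.3, -53.82]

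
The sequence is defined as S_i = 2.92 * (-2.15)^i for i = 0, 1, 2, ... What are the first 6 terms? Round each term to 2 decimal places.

This is a geometric sequence.
i=0: S_0 = 2.92 * (-2.15)^0 = 2.92
i=1: S_1 = 2.92 * (-2.15)^1 ≈ -6.28
i=2: S_2 = 2.92 * (-2.15)^2 ≈ 13.5
i=3: S_3 = 2.92 * (-2.15)^3 ≈ -29.02
i=4: S_4 = 2.92 * (-2.15)^4 ≈ 62.39
i=5: S_5 = 2.92 * (-2.15)^5 ≈ -134.15
The first 6 terms are: [2.92, -6.28, 13.5, -29.02, 62.39, -134.15]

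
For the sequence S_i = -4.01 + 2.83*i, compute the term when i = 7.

S_7 = -4.01 + 2.83*7 = -4.01 + 19.81 = 15.8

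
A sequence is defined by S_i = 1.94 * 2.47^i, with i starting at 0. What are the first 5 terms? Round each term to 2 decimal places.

This is a geometric sequence.
i=0: S_0 = 1.94 * 2.47^0 = 1.94
i=1: S_1 = 1.94 * 2.47^1 ≈ 4.79
i=2: S_2 = 1.94 * 2.47^2 ≈ 11.84
i=3: S_3 = 1.94 * 2.47^3 ≈ 29.23
i=4: S_4 = 1.94 * 2.47^4 ≈ 72.21
The first 5 terms are: [1.94, 4.79, 11.84, 29.23, 72.21]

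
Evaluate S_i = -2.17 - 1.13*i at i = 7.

S_7 = -2.17 + -1.13*7 = -2.17 + -7.91 = -10.08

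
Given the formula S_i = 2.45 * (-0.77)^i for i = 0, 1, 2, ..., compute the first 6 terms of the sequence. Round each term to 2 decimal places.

This is a geometric sequence.
i=0: S_0 = 2.45 * (-0.77)^0 = 2.45
i=1: S_1 = 2.45 * (-0.77)^1 ≈ -1.89
i=2: S_2 = 2.45 * (-0.77)^2 ≈ 1.45
i=3: S_3 = 2.45 * (-0.77)^3 ≈ -1.12
i=4: S_4 = 2.45 * (-0.77)^4 ≈ 0.86
i=5: S_5 = 2.45 * (-0.77)^5 ≈ -0.66
The first 6 terms are: [2.45, -1.89, 1.45, -1.12, 0.86, -0.66]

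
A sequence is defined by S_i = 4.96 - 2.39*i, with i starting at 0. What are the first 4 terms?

This is an arithmetic sequence.
i=0: S_0 = 4.96 + -2.39*0 = 4.96
i=1: S_1 = 4.96 + -2.39*1 = 2.57
i=2: S_2 = 4.96 + -2.39*2 = 0.18
i=3: S_3 = 4.96 + -2.39*3 = -2.21
The first 4 terms are: [4.96, 2.57, 0.18, -2.21]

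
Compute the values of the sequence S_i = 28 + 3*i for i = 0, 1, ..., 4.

This is an arithmetic sequence.
i=0: S_0 = 28 + 3*0 = 28
i=1: S_1 = 28 + 3*1 = 31
i=2: S_2 = 28 + 3*2 = 34
i=3: S_3 = 28 + 3*3 = 37
i=4: S_4 = 28 + 3*4 = 40
The first 5 terms are: [28, 31, 34, 37, 40]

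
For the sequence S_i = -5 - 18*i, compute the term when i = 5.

S_5 = -5 + -18*5 = -5 + -90 = -95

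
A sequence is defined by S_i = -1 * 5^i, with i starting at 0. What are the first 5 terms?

This is a geometric sequence.
i=0: S_0 = -1 * 5^0 = -1
i=1: S_1 = -1 * 5^1 = -5
i=2: S_2 = -1 * 5^2 = -25
i=3: S_3 = -1 * 5^3 = -125
i=4: S_4 = -1 * 5^4 = -625
The first 5 terms are: [-1, -5, -25, -125, -625]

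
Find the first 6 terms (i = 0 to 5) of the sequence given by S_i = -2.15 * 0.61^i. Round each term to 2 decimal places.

This is a geometric sequence.
i=0: S_0 = -2.15 * 0.61^0 = -2.15
i=1: S_1 = -2.15 * 0.61^1 ≈ -1.31
i=2: S_2 = -2.15 * 0.61^2 ≈ -0.8
i=3: S_3 = -2.15 * 0.61^3 ≈ -0.49
i=4: S_4 = -2.15 * 0.61^4 ≈ -0.3
i=5: S_5 = -2.15 * 0.61^5 ≈ -0.18
The first 6 terms are: [-2.15, -1.31, -0.8, -0.49, -0.3, -0.18]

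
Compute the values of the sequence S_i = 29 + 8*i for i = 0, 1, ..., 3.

This is an arithmetic sequence.
i=0: S_0 = 29 + 8*0 = 29
i=1: S_1 = 29 + 8*1 = 37
i=2: S_2 = 29 + 8*2 = 45
i=3: S_3 = 29 + 8*3 = 53
The first 4 terms are: [29, 37, 45, 53]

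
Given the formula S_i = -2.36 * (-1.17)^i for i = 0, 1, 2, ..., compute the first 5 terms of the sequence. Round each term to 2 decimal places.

This is a geometric sequence.
i=0: S_0 = -2.36 * (-1.17)^0 = -2.36
i=1: S_1 = -2.36 * (-1.17)^1 ≈ 2.76
i=2: S_2 = -2.36 * (-1.17)^2 ≈ -3.23
i=3: S_3 = -2.36 * (-1.17)^3 ≈ 3.78
i=4: S_4 = -2.36 * (-1.17)^4 ≈ -4.42
The first 5 terms are: [-2.36, 2.76, -3.23, 3.78, -4.42]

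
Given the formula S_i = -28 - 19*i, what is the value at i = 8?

S_8 = -28 + -19*8 = -28 + -152 = -180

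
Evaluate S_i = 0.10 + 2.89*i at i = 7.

S_7 = 0.1 + 2.89*7 = 0.1 + 20.23 = 20.33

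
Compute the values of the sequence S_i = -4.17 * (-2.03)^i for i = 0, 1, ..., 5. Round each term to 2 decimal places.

This is a geometric sequence.
i=0: S_0 = -4.17 * (-2.03)^0 = -4.17
i=1: S_1 = -4.17 * (-2.03)^1 ≈ 8.47
i=2: S_2 = -4.17 * (-2.03)^2 ≈ -17.18
i=3: S_3 = -4.17 * (-2.03)^3 ≈ 34.88
i=4: S_4 = -4.17 * (-2.03)^4 ≈ -70.81
i=5: S_5 = -4.17 * (-2.03)^5 ≈ 143.75
The first 6 terms are: [-4.17, 8.47, -17.18, 34.88, -70.81, 143.75]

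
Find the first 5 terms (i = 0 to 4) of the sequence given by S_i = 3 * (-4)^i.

This is a geometric sequence.
i=0: S_0 = 3 * (-4)^0 = 3
i=1: S_1 = 3 * (-4)^1 = -12
i=2: S_2 = 3 * (-4)^2 = 48
i=3: S_3 = 3 * (-4)^3 = -192
i=4: S_4 = 3 * (-4)^4 = 768
The first 5 terms are: [3, -12, 48, -192, 768]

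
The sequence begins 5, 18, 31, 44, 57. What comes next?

Differences: 18 - 5 = 13
This is an arithmetic sequence with common difference d = 13.
Next term = 57 + 13 = 70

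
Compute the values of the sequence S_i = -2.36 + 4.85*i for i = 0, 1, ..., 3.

This is an arithmetic sequence.
i=0: S_0 = -2.36 + 4.85*0 = -2.36
i=1: S_1 = -2.36 + 4.85*1 = 2.49
i=2: S_2 = -2.36 + 4.85*2 = 7.34
i=3: S_3 = -2.36 + 4.85*3 = 12.19
The first 4 terms are: [-2.36, 2.49, 7.34, 12.19]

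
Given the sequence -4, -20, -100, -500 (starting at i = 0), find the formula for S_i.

Check ratios: -20 / -4 = 5.0
Common ratio r = 5.
First term a = -4.
Formula: S_i = -4 * 5^i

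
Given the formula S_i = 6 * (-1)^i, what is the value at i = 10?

S_10 = 6 * (-1)^10 = 6 * 1 = 6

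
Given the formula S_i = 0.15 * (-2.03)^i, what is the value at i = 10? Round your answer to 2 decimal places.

S_10 = 0.15 * (-2.03)^10 ≈ 0.15 * 1188.3938 ≈ 178.26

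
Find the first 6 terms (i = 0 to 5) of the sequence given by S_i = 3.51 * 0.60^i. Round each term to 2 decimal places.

This is a geometric sequence.
i=0: S_0 = 3.51 * 0.6^0 = 3.51
i=1: S_1 = 3.51 * 0.6^1 ≈ 2.11
i=2: S_2 = 3.51 * 0.6^2 ≈ 1.26
i=3: S_3 = 3.51 * 0.6^3 ≈ 0.76
i=4: S_4 = 3.51 * 0.6^4 ≈ 0.45
i=5: S_5 = 3.51 * 0.6^5 ≈ 0.27
The first 6 terms are: [3.51, 2.11, 1.26, 0.76, 0.45, 0.27]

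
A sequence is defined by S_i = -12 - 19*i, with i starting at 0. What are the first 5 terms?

This is an arithmetic sequence.
i=0: S_0 = -12 + -19*0 = -12
i=1: S_1 = -12 + -19*1 = -31
i=2: S_2 = -12 + -19*2 = -50
i=3: S_3 = -12 + -19*3 = -69
i=4: S_4 = -12 + -19*4 = -88
The first 5 terms are: [-12, -31, -50, -69, -88]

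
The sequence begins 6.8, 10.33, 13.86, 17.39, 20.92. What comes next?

Differences: 10.33 - 6.8 = 3.53
This is an arithmetic sequence with common difference d = 3.53.
Next term = 20.92 + 3.53 = 24.45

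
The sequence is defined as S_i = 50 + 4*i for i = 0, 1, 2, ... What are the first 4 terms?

This is an arithmetic sequence.
i=0: S_0 = 50 + 4*0 = 50
i=1: S_1 = 50 + 4*1 = 54
i=2: S_2 = 50 + 4*2 = 58
i=3: S_3 = 50 + 4*3 = 62
The first 4 terms are: [50, 54, 58, 62]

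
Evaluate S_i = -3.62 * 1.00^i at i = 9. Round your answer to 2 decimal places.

S_9 = -3.62 * 1.0^9 = -3.62 * 1 = -3.62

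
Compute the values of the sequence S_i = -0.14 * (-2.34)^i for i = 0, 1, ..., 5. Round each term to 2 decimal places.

This is a geometric sequence.
i=0: S_0 = -0.14 * (-2.34)^0 = -0.14
i=1: S_1 = -0.14 * (-2.34)^1 ≈ 0.33
i=2: S_2 = -0.14 * (-2.34)^2 ≈ -0.77
i=3: S_3 = -0.14 * (-2.34)^3 ≈ 1.79
i=4: S_4 = -0.14 * (-2.34)^4 ≈ -4.2
i=5: S_5 = -0.14 * (-2.34)^5 ≈ 9.82
The first 6 terms are: [-0.14, 0.33, -0.77, 1.79, -4.2, 9.82]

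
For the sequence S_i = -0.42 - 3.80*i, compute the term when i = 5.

S_5 = -0.42 + -3.8*5 = -0.42 + -19.0 = -19.42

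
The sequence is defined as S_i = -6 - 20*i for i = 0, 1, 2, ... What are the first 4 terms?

This is an arithmetic sequence.
i=0: S_0 = -6 + -20*0 = -6
i=1: S_1 = -6 + -20*1 = -26
i=2: S_2 = -6 + -20*2 = -46
i=3: S_3 = -6 + -20*3 = -66
The first 4 terms are: [-6, -26, -46, -66]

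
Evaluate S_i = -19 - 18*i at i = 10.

S_10 = -19 + -18*10 = -19 + -180 = -199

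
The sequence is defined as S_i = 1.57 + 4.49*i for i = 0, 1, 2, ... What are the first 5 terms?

This is an arithmetic sequence.
i=0: S_0 = 1.57 + 4.49*0 = 1.57
i=1: S_1 = 1.57 + 4.49*1 = 6.06
i=2: S_2 = 1.57 + 4.49*2 = 10.55
i=3: S_3 = 1.57 + 4.49*3 = 15.04
i=4: S_4 = 1.57 + 4.49*4 = 19.53
The first 5 terms are: [1.57, 6.06, 10.55, 15.04, 19.53]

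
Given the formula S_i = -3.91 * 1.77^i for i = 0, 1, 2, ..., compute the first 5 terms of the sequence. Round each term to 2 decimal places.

This is a geometric sequence.
i=0: S_0 = -3.91 * 1.77^0 = -3.91
i=1: S_1 = -3.91 * 1.77^1 ≈ -6.92
i=2: S_2 = -3.91 * 1.77^2 ≈ -12.25
i=3: S_3 = -3.91 * 1.77^3 ≈ -21.68
i=4: S_4 = -3.91 * 1.77^4 ≈ -38.38
The first 5 terms are: [-3.91, -6.92, -12.25, -21.68, -38.38]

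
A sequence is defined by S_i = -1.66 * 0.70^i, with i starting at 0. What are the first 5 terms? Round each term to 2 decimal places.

This is a geometric sequence.
i=0: S_0 = -1.66 * 0.7^0 = -1.66
i=1: S_1 = -1.66 * 0.7^1 ≈ -1.16
i=2: S_2 = -1.66 * 0.7^2 ≈ -0.81
i=3: S_3 = -1.66 * 0.7^3 ≈ -0.57
i=4: S_4 = -1.66 * 0.7^4 ≈ -0.4
The first 5 terms are: [-1.66, -1.16, -0.81, -0.57, -0.4]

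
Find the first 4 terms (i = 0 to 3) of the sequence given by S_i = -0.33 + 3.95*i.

This is an arithmetic sequence.
i=0: S_0 = -0.33 + 3.95*0 = -0.33
i=1: S_1 = -0.33 + 3.95*1 = 3.62
i=2: S_2 = -0.33 + 3.95*2 = 7.57
i=3: S_3 = -0.33 + 3.95*3 = 11.52
The first 4 terms are: [-0.33, 3.62, 7.57, 11.52]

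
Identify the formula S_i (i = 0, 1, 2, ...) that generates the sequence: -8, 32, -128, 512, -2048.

Check ratios: 32 / -8 = -4.0
Common ratio r = -4.
First term a = -8.
Formula: S_i = -8 * (-4)^i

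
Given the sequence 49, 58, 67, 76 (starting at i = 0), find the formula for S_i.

Check differences: 58 - 49 = 9
67 - 58 = 9
Common difference d = 9.
First term a = 49.
Formula: S_i = 49 + 9*i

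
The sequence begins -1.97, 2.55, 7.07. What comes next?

Differences: 2.55 - -1.97 = 4.52
This is an arithmetic sequence with common difference d = 4.52.
Next term = 7.07 + 4.52 = 11.59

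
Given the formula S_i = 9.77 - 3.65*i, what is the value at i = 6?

S_6 = 9.77 + -3.65*6 = 9.77 + -21.9 = -12.13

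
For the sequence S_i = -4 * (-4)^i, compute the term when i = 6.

S_6 = -4 * (-4)^6 = -4 * 4096 = -16384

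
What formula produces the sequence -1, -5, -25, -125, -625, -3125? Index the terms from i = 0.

Check ratios: -5 / -1 = 5.0
Common ratio r = 5.
First term a = -1.
Formula: S_i = -1 * 5^i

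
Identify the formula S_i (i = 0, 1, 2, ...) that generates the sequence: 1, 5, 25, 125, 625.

Check ratios: 5 / 1 = 5.0
Common ratio r = 5.
First term a = 1.
Formula: S_i = 1 * 5^i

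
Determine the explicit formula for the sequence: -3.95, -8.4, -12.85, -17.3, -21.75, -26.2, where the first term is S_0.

Check differences: -8.4 - -3.95 = -4.45
-12.85 - -8.4 = -4.45
Common difference d = -4.45.
First term a = -3.95.
Formula: S_i = -3.95 - 4.45*i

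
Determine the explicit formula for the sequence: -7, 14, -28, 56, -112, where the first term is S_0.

Check ratios: 14 / -7 = -2.0
Common ratio r = -2.
First term a = -7.
Formula: S_i = -7 * (-2)^i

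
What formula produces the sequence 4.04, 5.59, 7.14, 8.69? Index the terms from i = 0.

Check differences: 5.59 - 4.04 = 1.55
7.14 - 5.59 = 1.55
Common difference d = 1.55.
First term a = 4.04.
Formula: S_i = 4.04 + 1.55*i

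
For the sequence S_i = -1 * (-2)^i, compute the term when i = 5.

S_5 = -1 * (-2)^5 = -1 * -32 = 32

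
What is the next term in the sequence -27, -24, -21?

Differences: -24 - -27 = 3
This is an arithmetic sequence with common difference d = 3.
Next term = -21 + 3 = -18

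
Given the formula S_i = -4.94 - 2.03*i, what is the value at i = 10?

S_10 = -4.94 + -2.03*10 = -4.94 + -20.3 = -25.24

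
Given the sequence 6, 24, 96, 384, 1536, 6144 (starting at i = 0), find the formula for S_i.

Check ratios: 24 / 6 = 4.0
Common ratio r = 4.
First term a = 6.
Formula: S_i = 6 * 4^i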